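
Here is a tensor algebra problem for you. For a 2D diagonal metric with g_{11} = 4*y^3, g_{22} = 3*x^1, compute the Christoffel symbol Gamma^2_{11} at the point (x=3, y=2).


For a diagonal metric, Gamma^k_{ij} = (1/2) g^{kk} (dg_{ik}/dx_j + dg_{jk}/dx_i - dg_{ij}/dx_k).
The metric is diagonal, so g_{ab} = 0 for a != b.
At the given point: g_{11} = 32, g_{22} = 9
g^{22} = 1/9
dg_{12}/dx_1 = 0 (off-diagonal)
dg_{12}/dx_1 = 0 (off-diagonal)
dg_{11}/dx_2 = dg_{11}/dx_2 = 48
Numerator = 0 + 0 - 48 = -48
Gamma^2_{11} = -48 / (2 * 9) = -8/3

-8/3


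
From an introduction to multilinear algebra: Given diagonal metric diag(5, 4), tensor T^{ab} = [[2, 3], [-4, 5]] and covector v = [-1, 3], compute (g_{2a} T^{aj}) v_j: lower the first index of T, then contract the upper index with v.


Step 1: lower the first index. For a diagonal metric, g_{ia} T^{aj} = g_{ii} T^{ij} (no sum on i).
g_{22} = 4
S_2{}^1 = 4 * T^{21} = 4 * -4 = -16
S_2{}^2 = 4 * T^{22} = 4 * 5 = 20
Step 2: contract S_2{}^j with v_j.
S_2{}^1 * v_1 = -16 * -1 = 16
S_2{}^2 * v_2 = 20 * 3 = 60
Result = 16 + 60 = 76

76


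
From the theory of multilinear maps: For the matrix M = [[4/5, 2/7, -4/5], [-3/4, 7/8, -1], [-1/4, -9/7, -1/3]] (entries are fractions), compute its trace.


The trace is the sum of diagonal entries.
Diagonal: M[1,1] = 4/5, M[2,2] = 7/8, M[3,3] = -1/3
Tr(M) = 4/5 + 7/8 + -1/3
Computing step by step:
After adding M[1,1]: 4/5
After adding M[2,2]: 67/40
After adding M[3,3]: 161/120
Tr(M) = 161/120

161/120


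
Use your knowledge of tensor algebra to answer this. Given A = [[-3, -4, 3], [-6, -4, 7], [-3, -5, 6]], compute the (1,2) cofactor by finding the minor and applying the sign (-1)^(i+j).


To find cofactor C_{12}, delete row 1 and column 2.
The resulting 2x2 submatrix is: [[-6, 7], [-3, 6]]
Minor M_{12} = -6*6 - 7*-3
  = -36 - -21 = -15
Sign = (-1)^(1+2) = (-1)^3 = -1
Cofactor C_{12} = -1 * -15 = 15

15


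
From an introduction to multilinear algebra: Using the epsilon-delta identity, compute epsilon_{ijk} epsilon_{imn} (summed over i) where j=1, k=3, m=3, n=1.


Using the identity: epsilon_{ijk} epsilon_{imn} = delta_{jm} delta_{kn} - delta_{jn} delta_{km}.
delta_{13} = 0
delta_{31} = 0
delta_{11} = 1
delta_{33} = 1
Result = 0 * 0 - 1 * 1 = 0 - 1 = -1

-1


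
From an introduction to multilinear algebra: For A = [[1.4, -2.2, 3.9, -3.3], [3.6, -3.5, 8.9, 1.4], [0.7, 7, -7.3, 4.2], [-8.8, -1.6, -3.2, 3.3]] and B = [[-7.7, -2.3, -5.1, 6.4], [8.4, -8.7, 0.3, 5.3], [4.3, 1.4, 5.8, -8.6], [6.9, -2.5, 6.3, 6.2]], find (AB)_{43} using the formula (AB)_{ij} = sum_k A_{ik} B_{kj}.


(AB)_{ij} = sum_k A_{ik} B_{kj}.
For i=4, j=3:
A_{41} * B_{13} = -8.8 * -5.1 = 44.88
A_{42} * B_{23} = -1.6 * 0.3 = -0.48
A_{43} * B_{33} = -3.2 * 5.8 = -18.56
A_{44} * B_{43} = 3.3 * 6.3 = 20.79
Sum = 44.88 + -0.48 + -18.56 + 20.79 = 46.63

46.63


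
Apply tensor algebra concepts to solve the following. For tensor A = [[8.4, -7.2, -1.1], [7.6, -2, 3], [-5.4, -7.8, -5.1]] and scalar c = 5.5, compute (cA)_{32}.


Scalar multiplication: (cA)_{ij} = c * A_{ij}.
c = 5.5
A_{32} = -7.8
(cA)_{32} = 5.5 * -7.8 = -42.9

-42.9


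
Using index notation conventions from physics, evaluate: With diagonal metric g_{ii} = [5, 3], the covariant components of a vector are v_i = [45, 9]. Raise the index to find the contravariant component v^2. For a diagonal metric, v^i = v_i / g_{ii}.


To raise an index with a diagonal metric: v^i = v_i / g_{ii}.
For index 2: v_2 = 9, g_{22} = 3
v^2 = 9 / 3 = 3

3


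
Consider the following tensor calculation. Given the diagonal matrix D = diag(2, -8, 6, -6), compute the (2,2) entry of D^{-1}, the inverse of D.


For a diagonal matrix, the inverse has entries (D^{-1})_{ii} = 1/d_{ii}.
The diagonal entries are: d_{11} = 2, d_{22} = -8, d_{33} = 6, d_{44} = -6
We need (D^{-1})_{22} = 1/d_{22} = 1/-8 = -1/8

-1/8


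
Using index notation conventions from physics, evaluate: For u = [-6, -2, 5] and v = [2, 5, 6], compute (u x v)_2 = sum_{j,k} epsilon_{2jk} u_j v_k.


(u x v)_2 = sum_{j,k} epsilon_{2jk} u_j v_k. Only permutations of (1,2,3) contribute; the two non-zero terms are:
eps_{213} u_1 v_3 = -1 * -6 * 6 = 36
eps_{231} u_3 v_1 = 1 * 5 * 2 = 10
(u x v)_2 = 46

46


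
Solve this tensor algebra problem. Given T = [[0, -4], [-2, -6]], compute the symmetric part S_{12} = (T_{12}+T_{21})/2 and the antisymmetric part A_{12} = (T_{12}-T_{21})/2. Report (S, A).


T_{12} = -4
T_{21} = -2
S_{12} = (-4 + -2)/2 = -6/2 = -3
A_{12} = (-4 - -2)/2 = -2/2 = -1
Check: S + A = -3 + -1 = -4 = T_{12}.

(-3, -1)


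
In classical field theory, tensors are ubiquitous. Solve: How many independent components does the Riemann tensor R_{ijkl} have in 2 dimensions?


The Riemann tensor in d dimensions has d^2(d^2 - 1)/12 independent components.
d = 2, so d^2 = 4
d^2 - 1 = 3
d^2(d^2 - 1) = 4 * 3 = 12
Divide by 12: 12 / 12 = 1

1


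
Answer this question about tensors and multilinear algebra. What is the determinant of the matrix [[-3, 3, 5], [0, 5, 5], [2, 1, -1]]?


Expanding along the first row, det(A) = a11*M_11 - a12*M_12 + a13*M_13, where M_1j is the (1,j) minor.
Minor M_11 = 5*-1 - 5*1 = -10
Minor M_12 = 0*-1 - 5*2 = -10
Minor M_13 = 0*1 - 5*2 = -10
det = -3*(-10) - 3*(-10) + 5*(-10)
    = 30 - -30 + -50
    = 10

10


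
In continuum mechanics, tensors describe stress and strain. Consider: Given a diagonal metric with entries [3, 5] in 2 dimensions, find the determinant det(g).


For a diagonal metric, the determinant is the product of diagonal entries.
Diagonal entries: 3, 5
det(g) = 3 * 5 = 15

15


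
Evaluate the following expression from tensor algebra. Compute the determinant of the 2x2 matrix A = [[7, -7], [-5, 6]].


For a 2x2 matrix [[a, b], [c, d]], det = a*d - b*c.
a = 7, b = -7, c = -5, d = 6
a*d = 7 * 6 = 42
b*c = -7 * -5 = 35
det = 42 - 35 = 7

7


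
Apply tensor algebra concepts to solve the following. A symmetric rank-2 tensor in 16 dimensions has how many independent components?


A symmetric rank-2 tensor in d dimensions has d(d+1)/2 independent components.
d = 16
d(d+1)/2 = 16 * 17 / 2 = 272 / 2 = 136

136


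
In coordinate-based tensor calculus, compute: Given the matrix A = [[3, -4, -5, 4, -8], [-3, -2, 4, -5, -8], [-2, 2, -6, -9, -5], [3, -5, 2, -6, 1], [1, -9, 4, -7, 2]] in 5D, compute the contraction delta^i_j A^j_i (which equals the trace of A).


The contraction (trace) of a rank-2 tensor is the sum of its diagonal elements.
Diagonal entries: A[1,1] = 3, A[2,2] = -2, A[3,3] = -6, A[4,4] = -6, A[5,5] = 2
Tr(A) = 3 + -2 + -6 + -6 + 2 = -9

-9


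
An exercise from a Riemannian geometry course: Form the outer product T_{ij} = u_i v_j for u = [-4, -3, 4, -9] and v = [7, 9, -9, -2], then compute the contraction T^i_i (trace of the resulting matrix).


The outer product gives T_{ij} = u_i v_j.
The trace (contraction) is Tr(T) = sum_i T_{ii} = sum_i u_i v_i.
Diagonal entries:
T_{11} = u_1 * v_1 = -4 * 7 = -28
T_{22} = u_2 * v_2 = -3 * 9 = -27
T_{33} = u_3 * v_3 = 4 * -9 = -36
T_{44} = u_4 * v_4 = -9 * -2 = 18
Tr(T) = -28 + -27 + -36 + 18 = -73

-73


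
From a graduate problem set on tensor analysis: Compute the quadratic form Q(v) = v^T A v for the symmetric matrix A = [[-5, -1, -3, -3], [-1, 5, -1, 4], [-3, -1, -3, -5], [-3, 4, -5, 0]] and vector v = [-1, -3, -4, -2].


First compute Av:
(Av)_1 = -5*-1 + -1*-3 + -3*-4 + -3*-2 = 26
(Av)_2 = -1*-1 + 5*-3 + -1*-4 + 4*-2 = -18
(Av)_3 = -3*-1 + -1*-3 + -3*-4 + -5*-2 = 28
(Av)_4 = -3*-1 + 4*-3 + -5*-4 + 0*-2 = 11
Av = [26, -18, 28, 11]
Then v^T (Av) = -1*26 + -3*-18 + -4*28 + -2*11
= -26 + 54 + -112 + -22 = -106

-106


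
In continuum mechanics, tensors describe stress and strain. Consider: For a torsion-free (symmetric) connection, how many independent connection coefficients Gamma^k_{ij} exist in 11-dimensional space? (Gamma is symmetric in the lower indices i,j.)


Christoffel symbols Gamma^k_{ij} are symmetric in i,j, so there are d * d(d+1)/2 independent symbols.
d = 11
d(d+1)/2 = 11 * 12 / 2 = 66
Total = 11 * 66 = 726

726


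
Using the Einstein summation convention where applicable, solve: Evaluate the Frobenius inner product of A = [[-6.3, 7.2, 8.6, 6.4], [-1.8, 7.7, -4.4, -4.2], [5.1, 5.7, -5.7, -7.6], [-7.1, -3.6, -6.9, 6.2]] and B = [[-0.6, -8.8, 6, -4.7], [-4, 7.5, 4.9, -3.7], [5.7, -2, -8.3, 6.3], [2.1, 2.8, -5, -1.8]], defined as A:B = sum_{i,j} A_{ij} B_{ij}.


A:B = sum over all i,j of A_{ij} * B_{ij}.
Row 1: -6.3*-0.6=3.78, 7.2*-8.8=-63.36, 8.6*6=51.6, 6.4*-4.7=-30.08 => row sum = -38.06
Row 2: -1.8*-4=7.2, 7.7*7.5=57.75, -4.4*4.9=-21.56, -4.2*-3.7=15.54 => row sum = 58.93
Row 3: 5.1*5.7=29.07, 5.7*-2=-11.4, -5.7*-8.3=47.31, -7.6*6.3=-47.88 => row sum = 17.1
Row 4: -7.1*2.1=-14.91, -3.6*2.8=-10.08, -6.9*-5=34.5, 6.2*-1.8=-11.16 => row sum = -1.65
Total = -38.06 + 58.93 + 17.1 + -1.65 = 36.32

36.32


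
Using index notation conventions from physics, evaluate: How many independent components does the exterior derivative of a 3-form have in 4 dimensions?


The exterior derivative of a p-form is a (p+1)-form.
Its number of independent components is C(n, p+1).
n = 4, p+1 = 4
C(4, 4) = 1

1


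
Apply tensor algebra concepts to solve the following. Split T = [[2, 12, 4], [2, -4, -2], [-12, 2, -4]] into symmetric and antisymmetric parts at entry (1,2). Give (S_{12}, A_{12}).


T_{12} = 12
T_{21} = 2
S_{12} = (12 + 2)/2 = 14/2 = 7
A_{12} = (12 - 2)/2 = 10/2 = 5
Check: S + A = 7 + 5 = 12 = T_{12}.

(7, 5)


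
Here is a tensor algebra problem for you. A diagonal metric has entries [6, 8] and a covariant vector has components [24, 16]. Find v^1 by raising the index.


To raise an index with a diagonal metric: v^i = v_i / g_{ii}.
For index 1: v_1 = 24, g_{11} = 6
v^1 = 24 / 6 = 4

4


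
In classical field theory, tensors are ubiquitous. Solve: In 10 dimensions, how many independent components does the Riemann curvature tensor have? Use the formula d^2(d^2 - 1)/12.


The Riemann tensor in d dimensions has d^2(d^2 - 1)/12 independent components.
d = 10, so d^2 = 100
d^2 - 1 = 99
d^2(d^2 - 1) = 100 * 99 = 9900
Divide by 12: 9900 / 12 = 825

825


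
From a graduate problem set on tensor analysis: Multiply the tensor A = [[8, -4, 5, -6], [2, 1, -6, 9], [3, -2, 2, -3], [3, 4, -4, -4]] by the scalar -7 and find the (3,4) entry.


Scalar multiplication: (cA)_{ij} = c * A_{ij}.
c = -7
A_{34} = -3
(cA)_{34} = -7 * -3 = 21

21


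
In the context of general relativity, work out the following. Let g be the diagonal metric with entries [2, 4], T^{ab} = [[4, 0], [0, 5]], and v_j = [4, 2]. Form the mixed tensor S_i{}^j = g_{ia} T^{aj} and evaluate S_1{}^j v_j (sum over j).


Step 1: lower the first index. For a diagonal metric, g_{ia} T^{aj} = g_{ii} T^{ij} (no sum on i).
g_{11} = 2
S_1{}^1 = 2 * T^{11} = 2 * 4 = 8
S_1{}^2 = 2 * T^{12} = 2 * 0 = 0
Step 2: contract S_1{}^j with v_j.
S_1{}^1 * v_1 = 8 * 4 = 32
S_1{}^2 * v_2 = 0 * 2 = 0
Result = 32 + 0 = 32

32


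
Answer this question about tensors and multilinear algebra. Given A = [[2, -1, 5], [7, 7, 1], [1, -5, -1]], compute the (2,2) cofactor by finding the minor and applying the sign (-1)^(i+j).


To find cofactor C_{22}, delete row 2 and column 2.
The resulting 2x2 submatrix is: [[2, 5], [1, -1]]
Minor M_{22} = 2*-1 - 5*1
  = -2 - 5 = -7
Sign = (-1)^(2+2) = (-1)^4 = 1
Cofactor C_{22} = 1 * -7 = -7

-7


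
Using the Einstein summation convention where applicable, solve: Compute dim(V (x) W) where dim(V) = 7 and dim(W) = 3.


The dimension of a tensor product is the product of dimensions.
dim(V) = 7, dim(W) = 3
dim(V (x) W) = 7 * 3 = 21

21


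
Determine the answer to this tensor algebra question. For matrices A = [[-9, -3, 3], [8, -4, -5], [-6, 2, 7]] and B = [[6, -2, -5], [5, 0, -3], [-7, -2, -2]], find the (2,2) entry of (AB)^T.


(AB)^T_{ij} = (AB)_{ji} = sum_k A_{jk} B_{ki}.
For i=2, j=2 we need (AB)_{22}:
A_{21} * B_{12} = 8 * -2 = -16
A_{22} * B_{22} = -4 * 0 = 0
A_{23} * B_{32} = -5 * -2 = 10
Sum = -16 + 0 + 10 = -6

-6


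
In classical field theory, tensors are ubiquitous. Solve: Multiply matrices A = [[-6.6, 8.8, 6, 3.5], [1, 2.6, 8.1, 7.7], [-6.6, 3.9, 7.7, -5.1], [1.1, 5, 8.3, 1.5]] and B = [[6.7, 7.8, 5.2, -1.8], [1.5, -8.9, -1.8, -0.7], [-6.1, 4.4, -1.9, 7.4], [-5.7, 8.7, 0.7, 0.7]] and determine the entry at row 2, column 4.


(AB)_{ij} = sum_k A_{ik} B_{kj}.
For i=2, j=4:
A_{21} * B_{14} = 1 * -1.8 = -1.8
A_{22} * B_{24} = 2.6 * -0.7 = -1.82
A_{23} * B_{34} = 8.1 * 7.4 = 59.94
A_{24} * B_{44} = 7.7 * 0.7 = 5.39
Sum = -1.8 + -1.82 + 59.94 + 5.39 = 61.71

61.71


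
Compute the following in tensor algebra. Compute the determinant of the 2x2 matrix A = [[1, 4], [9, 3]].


For a 2x2 matrix [[a, b], [c, d]], det = a*d - b*c.
a = 1, b = 4, c = 9, d = 3
a*d = 1 * 3 = 3
b*c = 4 * 9 = 36
det = 3 - 36 = -33

-33


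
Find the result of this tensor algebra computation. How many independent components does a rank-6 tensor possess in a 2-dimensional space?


The number of components of a rank-r tensor in d dimensions is d^r.
Here d = 2 and r = 6.
2^6 = 64

64


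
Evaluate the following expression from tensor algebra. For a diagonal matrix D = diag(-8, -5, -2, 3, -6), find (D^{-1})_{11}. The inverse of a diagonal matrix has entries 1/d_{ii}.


For a diagonal matrix, the inverse has entries (D^{-1})_{ii} = 1/d_{ii}.
The diagonal entries are: d_{11} = -8, d_{22} = -5, d_{33} = -2, d_{44} = 3, d_{55} = -6
We need (D^{-1})_{11} = 1/d_{11} = 1/-8 = -1/8

-1/8


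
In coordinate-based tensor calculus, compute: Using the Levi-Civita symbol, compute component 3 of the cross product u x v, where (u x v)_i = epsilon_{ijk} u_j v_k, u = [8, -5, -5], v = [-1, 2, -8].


(u x v)_3 = sum_{j,k} epsilon_{3jk} u_j v_k. Only permutations of (1,2,3) contribute; the two non-zero terms are:
eps_{312} u_1 v_2 = 1 * 8 * 2 = 16
eps_{321} u_2 v_1 = -1 * -5 * -1 = -5
(u x v)_3 = 11

11


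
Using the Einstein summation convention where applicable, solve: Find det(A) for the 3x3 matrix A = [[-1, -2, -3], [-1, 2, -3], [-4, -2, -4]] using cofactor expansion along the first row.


Expanding along the first row, det(A) = a11*M_11 - a12*M_12 + a13*M_13, where M_1j is the (1,j) minor.
Minor M_11 = 2*-4 - -3*-2 = -14
Minor M_12 = -1*-4 - -3*-4 = -8
Minor M_13 = -1*-2 - 2*-4 = 10
det = -1*(-14) - -2*(-8) + -3*(10)
    = 14 - 16 + -30
    = -32

-32


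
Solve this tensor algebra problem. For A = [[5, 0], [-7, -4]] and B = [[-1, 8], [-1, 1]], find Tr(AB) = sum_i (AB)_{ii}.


Tr(AB) = sum_i (AB)_{ii} where (AB)_{ii} = sum_k A_{ik} B_{ki}.
(AB)_{11} = 5*-1 + 0*-1 = -5
(AB)_{22} = -7*8 + -4*1 = -60
Tr(AB) = -5 + -60 = -65

-65


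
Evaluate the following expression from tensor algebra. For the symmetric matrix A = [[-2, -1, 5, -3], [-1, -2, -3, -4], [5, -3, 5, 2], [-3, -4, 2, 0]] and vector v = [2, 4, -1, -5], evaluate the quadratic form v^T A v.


First compute Av:
(Av)_1 = -2*2 + -1*4 + 5*-1 + -3*-5 = 2
(Av)_2 = -1*2 + -2*4 + -3*-1 + -4*-5 = 13
(Av)_3 = 5*2 + -3*4 + 5*-1 + 2*-5 = -17
(Av)_4 = -3*2 + -4*4 + 2*-1 + 0*-5 = -24
Av = [2, 13, -17, -24]
Then v^T (Av) = 2*2 + 4*13 + -1*-17 + -5*-24
= 4 + 52 + 17 + 120 = 193

193


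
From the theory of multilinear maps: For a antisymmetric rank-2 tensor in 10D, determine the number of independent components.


A antisymmetric rank-2 tensor in d dimensions has d(d-1)/2 independent components.
d = 10
d(d-1)/2 = 10 * 9 / 2 = 90 / 2 = 45

45


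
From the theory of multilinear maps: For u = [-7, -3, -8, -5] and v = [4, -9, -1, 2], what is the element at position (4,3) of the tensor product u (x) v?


The outer product entry T_{ij} = u_i * v_j.
We need i=4, j=3.
u_4 = -5, v_3 = -1
T_{4,3} = -5 * -1 = 5

5


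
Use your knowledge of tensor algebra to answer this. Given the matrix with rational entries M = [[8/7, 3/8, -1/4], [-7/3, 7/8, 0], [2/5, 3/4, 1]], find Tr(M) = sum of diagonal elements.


The trace is the sum of diagonal entries.
Diagonal: M[1,1] = 8/7, M[2,2] = 7/8, M[3,3] = 1
Tr(M) = 8/7 + 7/8 + 1
Computing step by step:
After adding M[1,1]: 8/7
After adding M[2,2]: 113/56
After adding M[3,3]: 169/56
Tr(M) = 169/56

169/56


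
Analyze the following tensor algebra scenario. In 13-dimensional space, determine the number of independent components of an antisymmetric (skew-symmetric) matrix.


An antisymmetric rank-2 tensor satisfies A_{ij} = -A_{ji}, so diagonal entries are zero.
The independent components are the upper-triangular entries: C(n, 2) = n(n-1)/2.
n = 13
C(13, 2) = 13 * 12 / 2 = 156 / 2 = 78

78


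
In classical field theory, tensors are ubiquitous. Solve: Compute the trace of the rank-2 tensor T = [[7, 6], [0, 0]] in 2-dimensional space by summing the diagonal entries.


The contraction (trace) of a rank-2 tensor is the sum of its diagonal elements.
Diagonal entries: A[1,1] = 7, A[2,2] = 0
Tr(A) = 7 + 0 = 7

7


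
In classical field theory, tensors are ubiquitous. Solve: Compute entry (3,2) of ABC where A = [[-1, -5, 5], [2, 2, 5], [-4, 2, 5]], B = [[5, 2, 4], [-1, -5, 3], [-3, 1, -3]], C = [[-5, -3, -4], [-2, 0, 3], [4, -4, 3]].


(ABC)_{32} = sum_m (AB)_{3m} C_{m2}. First compute row 3 of AB.
(AB)_{31} = -4*5 + 2*-1 + 5*-3 = -37
(AB)_{32} = -4*2 + 2*-5 + 5*1 = -13
(AB)_{33} = -4*4 + 2*3 + 5*-3 = -25
Now contract with column 2 of C:
(AB)_{31} * C_{12} = -37 * -3 = 111
(AB)_{32} * C_{22} = -13 * 0 = 0
(AB)_{33} * C_{32} = -25 * -4 = 100
(ABC)_{32} = 111 + 0 + 100 = 211

211


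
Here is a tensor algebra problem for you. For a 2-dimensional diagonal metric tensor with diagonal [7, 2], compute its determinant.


For a diagonal metric, the determinant is the product of diagonal entries.
Diagonal entries: 7, 2
det(g) = 7 * 2 = 14

14


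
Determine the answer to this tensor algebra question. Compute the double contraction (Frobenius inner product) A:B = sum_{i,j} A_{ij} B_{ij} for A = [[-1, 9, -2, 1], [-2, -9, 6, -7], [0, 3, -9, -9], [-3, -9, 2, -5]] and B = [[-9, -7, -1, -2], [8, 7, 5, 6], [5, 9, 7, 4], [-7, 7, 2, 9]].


A:B = sum over all i,j of A_{ij} * B_{ij}.
Row 1: -1*-9=9, 9*-7=-63, -2*-1=2, 1*-2=-2 => row sum = -54
Row 2: -2*8=-16, -9*7=-63, 6*5=30, -7*6=-42 => row sum = -91
Row 3: 0*5=0, 3*9=27, -9*7=-63, -9*4=-36 => row sum = -72
Row 4: -3*-7=21, -9*7=-63, 2*2=4, -5*9=-45 => row sum = -83
Total = -54 + -91 + -72 + -83 = -300

-300


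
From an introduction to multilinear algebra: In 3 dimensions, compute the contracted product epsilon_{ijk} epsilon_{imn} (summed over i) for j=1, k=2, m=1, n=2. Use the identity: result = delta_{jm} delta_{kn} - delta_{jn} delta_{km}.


Using the identity: epsilon_{ijk} epsilon_{imn} = delta_{jm} delta_{kn} - delta_{jn} delta_{km}.
delta_{11} = 1
delta_{22} = 1
delta_{12} = 0
delta_{21} = 0
Result = 1 * 1 - 0 * 0 = 1 - 0 = 1

1


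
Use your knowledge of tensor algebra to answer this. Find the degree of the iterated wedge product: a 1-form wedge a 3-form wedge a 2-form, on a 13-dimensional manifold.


The degree of a wedge product is the sum of the degrees of the individual forms.
Degrees: 1, 3, 2
Total degree = 1 + 3 + 2 = 6

6


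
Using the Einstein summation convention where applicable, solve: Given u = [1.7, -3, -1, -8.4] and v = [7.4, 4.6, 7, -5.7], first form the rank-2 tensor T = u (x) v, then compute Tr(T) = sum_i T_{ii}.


The outer product gives T_{ij} = u_i v_j.
The trace (contraction) is Tr(T) = sum_i T_{ii} = sum_i u_i v_i.
Diagonal entries:
T_{11} = u_1 * v_1 = 1.7 * 7.4 = 12.58
T_{22} = u_2 * v_2 = -3 * 4.6 = -13.8
T_{33} = u_3 * v_3 = -1 * 7 = -7
T_{44} = u_4 * v_4 = -8.4 * -5.7 = 47.88
Tr(T) = 12.58 + -13.8 + -7 + 47.88 = 39.66

39.66


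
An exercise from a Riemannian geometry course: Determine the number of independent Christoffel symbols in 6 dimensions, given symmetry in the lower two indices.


Christoffel symbols Gamma^k_{ij} are symmetric in i,j, so there are d * d(d+1)/2 independent symbols.
d = 6
d(d+1)/2 = 6 * 7 / 2 = 21
Total = 6 * 21 = 126

126


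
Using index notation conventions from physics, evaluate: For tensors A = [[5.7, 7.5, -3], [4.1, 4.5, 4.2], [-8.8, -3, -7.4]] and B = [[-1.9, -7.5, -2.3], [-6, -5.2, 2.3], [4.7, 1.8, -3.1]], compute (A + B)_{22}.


Tensor addition is component-wise: (A + B)_{ij} = A_{ij} + B_{ij}.
A_{22} = 4.5
B_{22} = -5.2
(A + B)_{22} = 4.5 + -5.2 = -0.7

-0.7


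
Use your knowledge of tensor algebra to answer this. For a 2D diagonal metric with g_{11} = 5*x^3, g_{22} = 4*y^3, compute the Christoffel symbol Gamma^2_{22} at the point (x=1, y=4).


For a diagonal metric, Gamma^k_{ij} = (1/2) g^{kk} (dg_{ik}/dx_j + dg_{jk}/dx_i - dg_{ij}/dx_k).
The metric is diagonal, so g_{ab} = 0 for a != b.
At the given point: g_{11} = 5, g_{22} = 256
g^{22} = 1/256
dg_{22}/dx_2 = dg_{22}/dx_2 = 192
dg_{22}/dx_2 = dg_{22}/dx_2 = 192
dg_{22}/dx_2 = dg_{22}/dx_2 = 192
Numerator = 192 + 192 - 192 = 192
Gamma^2_{22} = 192 / (2 * 256) = 3/8

3/8


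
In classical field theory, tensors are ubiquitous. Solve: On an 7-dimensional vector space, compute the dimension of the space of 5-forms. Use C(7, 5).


The dimension of the space of p-forms on an n-dimensional space is C(n, p).
n = 7, p = 5
C(7, 5) = 7! / (5! * 2!) = 21

21


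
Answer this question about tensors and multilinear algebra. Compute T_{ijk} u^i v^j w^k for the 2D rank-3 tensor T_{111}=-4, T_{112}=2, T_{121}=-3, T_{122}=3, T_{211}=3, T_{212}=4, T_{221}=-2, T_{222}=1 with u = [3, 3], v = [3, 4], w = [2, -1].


S = sum over i,j,k of T_{ijk} u_i v_j w_k. Expanding all 8 terms:
T_{111}*u_1*v_1*w_1 = -4*3*3*2 = -72  (running total: -72)
T_{112}*u_1*v_1*w_2 = 2*3*3*-1 = -18  (running total: -90)
T_{121}*u_1*v_2*w_1 = -3*3*4*2 = -72  (running total: -162)
T_{122}*u_1*v_2*w_2 = 3*3*4*-1 = -36  (running total: -198)
T_{211}*u_2*v_1*w_1 = 3*3*3*2 = 54  (running total: -144)
T_{212}*u_2*v_1*w_2 = 4*3*3*-1 = -36  (running total: -180)
T_{221}*u_2*v_2*w_1 = -2*3*4*2 = -48  (running total: -228)
T_{222}*u_2*v_2*w_2 = 1*3*4*-1 = -12  (running total: -240)
S = -240

-240


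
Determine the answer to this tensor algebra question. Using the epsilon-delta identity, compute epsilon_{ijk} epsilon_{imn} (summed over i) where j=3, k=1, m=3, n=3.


Using the identity: epsilon_{ijk} epsilon_{imn} = delta_{jm} delta_{kn} - delta_{jn} delta_{km}.
delta_{33} = 1
delta_{13} = 0
delta_{33} = 1
delta_{13} = 0
Result = 1 * 0 - 1 * 0 = 0 - 0 = 0

0


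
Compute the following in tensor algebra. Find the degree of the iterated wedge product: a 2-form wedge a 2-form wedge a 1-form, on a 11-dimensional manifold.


The degree of a wedge product is the sum of the degrees of the individual forms.
Degrees: 2, 2, 1
Total degree = 2 + 2 + 1 = 5

5


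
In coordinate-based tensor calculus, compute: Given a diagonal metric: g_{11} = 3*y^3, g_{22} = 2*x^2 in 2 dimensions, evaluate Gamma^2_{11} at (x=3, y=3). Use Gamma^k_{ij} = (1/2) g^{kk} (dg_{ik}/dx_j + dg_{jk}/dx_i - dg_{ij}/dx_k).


For a diagonal metric, Gamma^k_{ij} = (1/2) g^{kk} (dg_{ik}/dx_j + dg_{jk}/dx_i - dg_{ij}/dx_k).
The metric is diagonal, so g_{ab} = 0 for a != b.
At the given point: g_{11} = 81, g_{22} = 18
g^{22} = 1/18
dg_{12}/dx_1 = 0 (off-diagonal)
dg_{12}/dx_1 = 0 (off-diagonal)
dg_{11}/dx_2 = dg_{11}/dx_2 = 81
Numerator = 0 + 0 - 81 = -81
Gamma^2_{11} = -81 / (2 * 18) = -9/4

-9/4


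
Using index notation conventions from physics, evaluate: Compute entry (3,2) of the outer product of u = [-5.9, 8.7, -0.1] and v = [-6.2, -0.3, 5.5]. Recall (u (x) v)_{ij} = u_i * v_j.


The outer product entry T_{ij} = u_i * v_j.
We need i=3, j=2.
u_3 = -0.1, v_2 = -0.3
T_{3,2} = -0.1 * -0.3 = 0.03

0.03


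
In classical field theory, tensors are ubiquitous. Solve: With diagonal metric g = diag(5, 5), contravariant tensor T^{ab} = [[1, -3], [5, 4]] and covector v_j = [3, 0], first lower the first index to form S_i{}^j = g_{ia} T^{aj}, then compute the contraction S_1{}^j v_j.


Step 1: lower the first index. For a diagonal metric, g_{ia} T^{aj} = g_{ii} T^{ij} (no sum on i).
g_{11} = 5
S_1{}^1 = 5 * T^{11} = 5 * 1 = 5
S_1{}^2 = 5 * T^{12} = 5 * -3 = -15
Step 2: contract S_1{}^j with v_j.
S_1{}^1 * v_1 = 5 * 3 = 15
S_1{}^2 * v_2 = -15 * 0 = 0
Result = 15 + 0 = 15

15


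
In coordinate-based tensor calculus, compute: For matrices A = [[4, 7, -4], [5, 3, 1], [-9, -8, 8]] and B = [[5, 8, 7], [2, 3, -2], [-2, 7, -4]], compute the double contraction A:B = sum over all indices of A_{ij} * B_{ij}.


A:B = sum over all i,j of A_{ij} * B_{ij}.
Row 1: 4*5=20, 7*8=56, -4*7=-28 => row sum = 48
Row 2: 5*2=10, 3*3=9, 1*-2=-2 => row sum = 17
Row 3: -9*-2=18, -8*7=-56, 8*-4=-32 => row sum = -70
Total = 48 + 17 + -70 = -5

-5


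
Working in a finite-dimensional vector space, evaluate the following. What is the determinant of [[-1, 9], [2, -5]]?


For a 2x2 matrix [[a, b], [c, d]], det = a*d - b*c.
a = -1, b = 9, c = 2, d = -5
a*d = -1 * -5 = 5
b*c = 9 * 2 = 18
det = 5 - 18 = -13

-13


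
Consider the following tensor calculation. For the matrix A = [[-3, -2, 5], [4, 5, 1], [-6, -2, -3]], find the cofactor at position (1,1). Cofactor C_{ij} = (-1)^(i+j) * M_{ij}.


To find cofactor C_{11}, delete row 1 and column 1.
The resulting 2x2 submatrix is: [[5, 1], [-2, -3]]
Minor M_{11} = 5*-3 - 1*-2
  = -15 - -2 = -13
Sign = (-1)^(1+1) = (-1)^2 = 1
Cofactor C_{11} = 1 * -13 = -13

-13


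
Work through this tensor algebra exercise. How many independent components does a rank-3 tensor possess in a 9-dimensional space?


The number of components of a rank-r tensor in d dimensions is d^r.
Here d = 9 and r = 3.
9^3 = 729

729


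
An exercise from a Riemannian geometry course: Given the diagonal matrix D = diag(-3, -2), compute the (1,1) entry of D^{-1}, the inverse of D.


For a diagonal matrix, the inverse has entries (D^{-1})_{ii} = 1/d_{ii}.
The diagonal entries are: d_{11} = -3, d_{22} = -2
We need (D^{-1})_{11} = 1/d_{11} = 1/-3 = -1/3

-1/3


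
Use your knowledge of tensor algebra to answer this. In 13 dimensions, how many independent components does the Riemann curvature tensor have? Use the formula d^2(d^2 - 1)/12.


The Riemann tensor in d dimensions has d^2(d^2 - 1)/12 independent components.
d = 13, so d^2 = 169
d^2 - 1 = 168
d^2(d^2 - 1) = 169 * 168 = 28392
Divide by 12: 28392 / 12 = 2366

2366


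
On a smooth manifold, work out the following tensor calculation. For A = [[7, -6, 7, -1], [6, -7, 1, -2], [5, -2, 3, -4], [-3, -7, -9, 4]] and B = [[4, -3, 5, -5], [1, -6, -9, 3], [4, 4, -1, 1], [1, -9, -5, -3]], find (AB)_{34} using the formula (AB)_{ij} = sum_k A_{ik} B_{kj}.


(AB)_{ij} = sum_k A_{ik} B_{kj}.
For i=3, j=4:
A_{31} * B_{14} = 5 * -5 = -25
A_{32} * B_{24} = -2 * 3 = -6
A_{33} * B_{34} = 3 * 1 = 3
A_{34} * B_{44} = -4 * -3 = 12
Sum = -25 + -6 + 3 + 12 = -16

-16


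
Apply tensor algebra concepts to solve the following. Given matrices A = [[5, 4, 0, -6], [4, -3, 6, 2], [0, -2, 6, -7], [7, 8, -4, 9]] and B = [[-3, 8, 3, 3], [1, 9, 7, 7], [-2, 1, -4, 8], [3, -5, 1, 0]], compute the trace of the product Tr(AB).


Tr(AB) = sum_i (AB)_{ii} where (AB)_{ii} = sum_k A_{ik} B_{ki}.
(AB)_{11} = 5*-3 + 4*1 + 0*-2 + -6*3 = -29
(AB)_{22} = 4*8 + -3*9 + 6*1 + 2*-5 = 1
(AB)_{33} = 0*3 + -2*7 + 6*-4 + -7*1 = -45
(AB)_{44} = 7*3 + 8*7 + -4*8 + 9*0 = 45
Tr(AB) = -29 + 1 + -45 + 45 = -28

-28


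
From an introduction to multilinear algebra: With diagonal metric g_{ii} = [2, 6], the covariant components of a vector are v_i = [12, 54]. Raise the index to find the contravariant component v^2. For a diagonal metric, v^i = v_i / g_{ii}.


To raise an index with a diagonal metric: v^i = v_i / g_{ii}.
For index 2: v_2 = 54, g_{22} = 6
v^2 = 54 / 6 = 9

9


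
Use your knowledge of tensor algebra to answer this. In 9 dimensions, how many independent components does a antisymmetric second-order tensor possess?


A antisymmetric rank-2 tensor in d dimensions has d(d-1)/2 independent components.
d = 9
d(d-1)/2 = 9 * 8 / 2 = 72 / 2 = 36

36


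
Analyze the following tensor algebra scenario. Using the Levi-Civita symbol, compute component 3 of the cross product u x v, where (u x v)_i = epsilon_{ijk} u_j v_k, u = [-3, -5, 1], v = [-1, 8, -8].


(u x v)_3 = sum_{j,k} epsilon_{3jk} u_j v_k. Only permutations of (1,2,3) contribute; the two non-zero terms are:
eps_{312} u_1 v_2 = 1 * -3 * 8 = -24
eps_{321} u_2 v_1 = -1 * -5 * -1 = -5
(u x v)_3 = -29

-29


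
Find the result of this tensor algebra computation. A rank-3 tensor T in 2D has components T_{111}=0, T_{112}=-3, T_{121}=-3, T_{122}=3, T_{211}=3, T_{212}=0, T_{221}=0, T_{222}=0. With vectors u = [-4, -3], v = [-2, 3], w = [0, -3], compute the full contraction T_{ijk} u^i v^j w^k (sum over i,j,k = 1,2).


S = sum over i,j,k of T_{ijk} u_i v_j w_k. Expanding all 8 terms:
T_{111}*u_1*v_1*w_1 = 0*-4*-2*0 = 0  (running total: 0)
T_{112}*u_1*v_1*w_2 = -3*-4*-2*-3 = 72  (running total: 72)
T_{121}*u_1*v_2*w_1 = -3*-4*3*0 = 0  (running total: 72)
T_{122}*u_1*v_2*w_2 = 3*-4*3*-3 = 108  (running total: 180)
T_{211}*u_2*v_1*w_1 = 3*-3*-2*0 = 0  (running total: 180)
T_{212}*u_2*v_1*w_2 = 0*-3*-2*-3 = 0  (running total: 180)
T_{221}*u_2*v_2*w_1 = 0*-3*3*0 = 0  (running total: 180)
T_{222}*u_2*v_2*w_2 = 0*-3*3*-3 = 0  (running total: 180)
S = 180

180


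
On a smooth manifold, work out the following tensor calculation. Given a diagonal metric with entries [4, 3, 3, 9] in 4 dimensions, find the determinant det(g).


For a diagonal metric, the determinant is the product of diagonal entries.
Diagonal entries: 4, 3, 3, 9
det(g) = 4 * 3 * 3 * 9 = 324

324


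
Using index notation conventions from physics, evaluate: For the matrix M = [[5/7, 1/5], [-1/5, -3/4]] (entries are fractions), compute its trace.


The trace is the sum of diagonal entries.
Diagonal: M[1,1] = 5/7, M[2,2] = -3/4
Tr(M) = 5/7 + -3/4
Computing step by step:
After adding M[1,1]: 5/7
After adding M[2,2]: -1/28
Tr(M) = -1/28

-1/28


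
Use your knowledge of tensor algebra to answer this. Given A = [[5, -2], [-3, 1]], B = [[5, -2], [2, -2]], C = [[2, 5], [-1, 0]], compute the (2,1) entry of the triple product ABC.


(ABC)_{21} = sum_m (AB)_{2m} C_{m1}. First compute row 2 of AB.
(AB)_{21} = -3*5 + 1*2 = -13
(AB)_{22} = -3*-2 + 1*-2 = 4
Now contract with column 1 of C:
(AB)_{21} * C_{11} = -13 * 2 = -26
(AB)_{22} * C_{21} = 4 * -1 = -4
(ABC)_{21} = -26 + -4 = -30

-30


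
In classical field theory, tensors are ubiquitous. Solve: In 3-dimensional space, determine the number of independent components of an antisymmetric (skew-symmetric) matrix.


An antisymmetric rank-2 tensor satisfies A_{ij} = -A_{ji}, so diagonal entries are zero.
The independent components are the upper-triangular entries: C(n, 2) = n(n-1)/2.
n = 3
C(3, 2) = 3 * 2 / 2 = 6 / 2 = 3

3


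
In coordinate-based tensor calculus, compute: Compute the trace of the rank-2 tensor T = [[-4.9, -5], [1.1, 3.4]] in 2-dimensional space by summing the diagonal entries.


The contraction (trace) of a rank-2 tensor is the sum of its diagonal elements.
Diagonal entries: A[1,1] = -4.9, A[2,2] = 3.4
Tr(A) = -4.9 + 3.4 = -1.5

-1.5


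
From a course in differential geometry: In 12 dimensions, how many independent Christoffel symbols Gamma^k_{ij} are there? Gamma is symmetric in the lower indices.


Christoffel symbols Gamma^k_{ij} are symmetric in i,j, so there are d * d(d+1)/2 independent symbols.
d = 12
d(d+1)/2 = 12 * 13 / 2 = 78
Total = 12 * 78 = 936

936


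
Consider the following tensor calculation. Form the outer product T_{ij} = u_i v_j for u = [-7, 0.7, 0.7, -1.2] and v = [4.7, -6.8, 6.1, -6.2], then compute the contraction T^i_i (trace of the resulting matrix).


The outer product gives T_{ij} = u_i v_j.
The trace (contraction) is Tr(T) = sum_i T_{ii} = sum_i u_i v_i.
Diagonal entries:
T_{11} = u_1 * v_1 = -7 * 4.7 = -32.9
T_{22} = u_2 * v_2 = 0.7 * -6.8 = -4.76
T_{33} = u_3 * v_3 = 0.7 * 6.1 = 4.27
T_{44} = u_4 * v_4 = -1.2 * -6.2 = 7.44
Tr(T) = -32.9 + -4.76 + 4.27 + 7.44 = -25.95

-25.95


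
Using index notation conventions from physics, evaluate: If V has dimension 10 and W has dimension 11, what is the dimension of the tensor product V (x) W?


The dimension of a tensor product is the product of dimensions.
dim(V) = 10, dim(W) = 11
dim(V (x) W) = 10 * 11 = 110

110


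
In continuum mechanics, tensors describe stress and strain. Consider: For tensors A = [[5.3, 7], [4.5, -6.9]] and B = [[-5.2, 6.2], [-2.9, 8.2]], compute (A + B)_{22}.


Tensor addition is component-wise: (A + B)_{ij} = A_{ij} + B_{ij}.
A_{22} = -6.9
B_{22} = 8.2
(A + B)_{22} = -6.9 + 8.2 = 1.3

1.3


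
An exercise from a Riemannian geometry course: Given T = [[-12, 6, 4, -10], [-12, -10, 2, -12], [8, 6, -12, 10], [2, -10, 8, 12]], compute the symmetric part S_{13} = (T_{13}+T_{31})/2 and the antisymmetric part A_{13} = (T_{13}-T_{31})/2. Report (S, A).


T_{13} = 4
T_{31} = 8
S_{13} = (4 + 8)/2 = 12/2 = 6
A_{13} = (4 - 8)/2 = -4/2 = -2
Check: S + A = 6 + -2 = 4 = T_{13}.

(6, -2)


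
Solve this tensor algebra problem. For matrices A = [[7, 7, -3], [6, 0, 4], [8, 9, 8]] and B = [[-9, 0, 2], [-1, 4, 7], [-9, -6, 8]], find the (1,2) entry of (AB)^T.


(AB)^T_{ij} = (AB)_{ji} = sum_k A_{jk} B_{ki}.
For i=1, j=2 we need (AB)_{21}:
A_{21} * B_{11} = 6 * -9 = -54
A_{22} * B_{21} = 0 * -1 = 0
A_{23} * B_{31} = 4 * -9 = -36
Sum = -54 + 0 + -36 = -90

-90


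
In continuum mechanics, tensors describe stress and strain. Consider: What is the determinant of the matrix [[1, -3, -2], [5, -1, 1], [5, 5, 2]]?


Expanding along the first row, det(A) = a11*M_11 - a12*M_12 + a13*M_13, where M_1j is the (1,j) minor.
Minor M_11 = -1*2 - 1*5 = -7
Minor M_12 = 5*2 - 1*5 = 5
Minor M_13 = 5*5 - -1*5 = 30
det = 1*(-7) - -3*(5) + -2*(30)
    = -7 - -15 + -60
    = -52

-52


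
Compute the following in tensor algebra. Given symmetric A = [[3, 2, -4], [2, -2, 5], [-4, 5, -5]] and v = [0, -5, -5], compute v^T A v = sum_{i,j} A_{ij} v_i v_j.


First compute Av:
(Av)_1 = 3*0 + 2*-5 + -4*-5 = 10
(Av)_2 = 2*0 + -2*-5 + 5*-5 = -15
(Av)_3 = -4*0 + 5*-5 + -5*-5 = 0
Av = [10, -15, 0]
Then v^T (Av) = 0*10 + -5*-15 + -5*0
= 0 + 75 + 0 = 75

75


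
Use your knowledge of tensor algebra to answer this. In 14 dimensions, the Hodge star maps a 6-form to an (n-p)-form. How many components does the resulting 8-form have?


The Hodge dual of a p-form on an n-dimensional manifold is an (n-p)-form.
n = 14, p = 6, so dual degree = 14 - 6 = 8
The number of components is C(n, n-p) = C(14, 8) = 3003

3003


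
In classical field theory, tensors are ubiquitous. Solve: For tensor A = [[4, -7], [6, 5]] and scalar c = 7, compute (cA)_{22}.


Scalar multiplication: (cA)_{ij} = c * A_{ij}.
c = 7
A_{22} = 5
(cA)_{22} = 7 * 5 = 35

35


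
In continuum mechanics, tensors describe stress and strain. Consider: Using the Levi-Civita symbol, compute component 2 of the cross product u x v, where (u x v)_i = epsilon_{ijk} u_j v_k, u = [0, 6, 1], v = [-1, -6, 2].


(u x v)_2 = sum_{j,k} epsilon_{2jk} u_j v_k. Only permutations of (1,2,3) contribute; the two non-zero terms are:
eps_{213} u_1 v_3 = -1 * 0 * 2 = 0
eps_{231} u_3 v_1 = 1 * 1 * -1 = -1
(u x v)_2 = -1

-1


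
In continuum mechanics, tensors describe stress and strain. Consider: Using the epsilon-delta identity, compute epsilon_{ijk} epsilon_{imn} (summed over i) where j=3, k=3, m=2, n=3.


Using the identity: epsilon_{ijk} epsilon_{imn} = delta_{jm} delta_{kn} - delta_{jn} delta_{km}.
delta_{32} = 0
delta_{33} = 1
delta_{33} = 1
delta_{32} = 0
Result = 0 * 1 - 1 * 0 = 0 - 0 = 0

0


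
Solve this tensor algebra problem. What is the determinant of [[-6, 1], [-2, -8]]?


For a 2x2 matrix [[a, b], [c, d]], det = a*d - b*c.
a = -6, b = 1, c = -2, d = -8
a*d = -6 * -8 = 48
b*c = 1 * -2 = -2
det = 48 - -2 = 50

50


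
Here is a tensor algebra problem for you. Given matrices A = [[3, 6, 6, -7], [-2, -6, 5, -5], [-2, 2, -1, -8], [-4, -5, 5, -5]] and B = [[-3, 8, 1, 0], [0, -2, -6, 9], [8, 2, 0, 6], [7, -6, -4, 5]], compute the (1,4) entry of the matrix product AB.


(AB)_{ij} = sum_k A_{ik} B_{kj}.
For i=1, j=4:
A_{11} * B_{14} = 3 * 0 = 0
A_{12} * B_{24} = 6 * 9 = 54
A_{13} * B_{34} = 6 * 6 = 36
A_{14} * B_{44} = -7 * 5 = -35
Sum = 0 + 54 + 36 + -35 = 55

55


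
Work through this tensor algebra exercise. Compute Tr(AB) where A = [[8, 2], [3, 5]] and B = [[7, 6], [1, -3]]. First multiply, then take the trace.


Tr(AB) = sum_i (AB)_{ii} where (AB)_{ii} = sum_k A_{ik} B_{ki}.
(AB)_{11} = 8*7 + 2*1 = 58
(AB)_{22} = 3*6 + 5*-3 = 3
Tr(AB) = 58 + 3 = 61

61


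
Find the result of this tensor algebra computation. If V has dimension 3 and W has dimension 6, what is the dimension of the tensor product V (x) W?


The dimension of a tensor product is the product of dimensions.
dim(V) = 3, dim(W) = 6
dim(V (x) W) = 3 * 6 = 18

18


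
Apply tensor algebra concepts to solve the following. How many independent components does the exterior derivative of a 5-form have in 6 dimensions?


The exterior derivative of a p-form is a (p+1)-form.
Its number of independent components is C(n, p+1).
n = 6, p+1 = 6
C(6, 6) = 1

1


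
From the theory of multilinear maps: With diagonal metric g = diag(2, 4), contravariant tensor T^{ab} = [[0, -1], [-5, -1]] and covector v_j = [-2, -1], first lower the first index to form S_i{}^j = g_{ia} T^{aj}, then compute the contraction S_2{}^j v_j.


Step 1: lower the first index. For a diagonal metric, g_{ia} T^{aj} = g_{ii} T^{ij} (no sum on i).
g_{22} = 4
S_2{}^1 = 4 * T^{21} = 4 * -5 = -20
S_2{}^2 = 4 * T^{22} = 4 * -1 = -4
Step 2: contract S_2{}^j with v_j.
S_2{}^1 * v_1 = -20 * -2 = 40
S_2{}^2 * v_2 = -4 * -1 = 4
Result = 40 + 4 = 44

44


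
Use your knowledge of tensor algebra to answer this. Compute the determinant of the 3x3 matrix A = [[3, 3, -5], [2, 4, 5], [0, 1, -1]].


Expanding along the first row, det(A) = a11*M_11 - a12*M_12 + a13*M_13, where M_1j is the (1,j) minor.
Minor M_11 = 4*-1 - 5*1 = -9
Minor M_12 = 2*-1 - 5*0 = -2
Minor M_13 = 2*1 - 4*0 = 2
det = 3*(-9) - 3*(-2) + -5*(2)
    = -27 - -6 + -10
    = -31

-31


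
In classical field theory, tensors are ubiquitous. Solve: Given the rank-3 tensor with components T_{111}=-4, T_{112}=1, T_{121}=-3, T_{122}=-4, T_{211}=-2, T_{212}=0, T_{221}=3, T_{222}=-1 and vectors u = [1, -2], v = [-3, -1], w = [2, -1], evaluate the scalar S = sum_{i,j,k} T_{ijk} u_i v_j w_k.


S = sum over i,j,k of T_{ijk} u_i v_j w_k. Expanding all 8 terms:
T_{111}*u_1*v_1*w_1 = -4*1*-3*2 = 24  (running total: 24)
T_{112}*u_1*v_1*w_2 = 1*1*-3*-1 = 3  (running total: 27)
T_{121}*u_1*v_2*w_1 = -3*1*-1*2 = 6  (running total: 33)
T_{122}*u_1*v_2*w_2 = -4*1*-1*-1 = -4  (running total: 29)
T_{211}*u_2*v_1*w_1 = -2*-2*-3*2 = -24  (running total: 5)
T_{212}*u_2*v_1*w_2 = 0*-2*-3*-1 = 0  (running total: 5)
T_{221}*u_2*v_2*w_1 = 3*-2*-1*2 = 12  (running total: 17)
T_{222}*u_2*v_2*w_2 = -1*-2*-1*-1 = 2  (running total: 19)
S = 19

19


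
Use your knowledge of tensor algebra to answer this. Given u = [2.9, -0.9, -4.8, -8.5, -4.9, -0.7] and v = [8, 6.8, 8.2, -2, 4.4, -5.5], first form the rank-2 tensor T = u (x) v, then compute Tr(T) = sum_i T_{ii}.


The outer product gives T_{ij} = u_i v_j.
The trace (contraction) is Tr(T) = sum_i T_{ii} = sum_i u_i v_i.
Diagonal entries:
T_{11} = u_1 * v_1 = 2.9 * 8 = 23.2
T_{22} = u_2 * v_2 = -0.9 * 6.8 = -6.12
T_{33} = u_3 * v_3 = -4.8 * 8.2 = -39.36
T_{44} = u_4 * v_4 = -8.5 * -2 = 17
T_{55} = u_5 * v_5 = -4.9 * 4.4 = -21.56
T_{66} = u_6 * v_6 = -0.7 * -5.5 = 3.85
Tr(T) = 23.2 + -6.12 + -39.36 + 17 + -21.56 + 3.85 = -22.99

-22.99


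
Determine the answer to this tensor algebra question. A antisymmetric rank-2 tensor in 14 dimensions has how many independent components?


A antisymmetric rank-2 tensor in d dimensions has d(d-1)/2 independent components.
d = 14
d(d-1)/2 = 14 * 13 / 2 = 182 / 2 = 91

91


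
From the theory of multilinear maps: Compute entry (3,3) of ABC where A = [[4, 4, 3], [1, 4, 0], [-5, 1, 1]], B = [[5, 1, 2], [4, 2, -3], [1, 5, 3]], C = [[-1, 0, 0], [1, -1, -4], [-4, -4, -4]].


(ABC)_{33} = sum_m (AB)_{3m} C_{m3}. First compute row 3 of AB.
(AB)_{31} = -5*5 + 1*4 + 1*1 = -20
(AB)_{32} = -5*1 + 1*2 + 1*5 = 2
(AB)_{33} = -5*2 + 1*-3 + 1*3 = -10
Now contract with column 3 of C:
(AB)_{31} * C_{13} = -20 * 0 = 0
(AB)_{32} * C_{23} = 2 * -4 = -8
(AB)_{33} * C_{33} = -10 * -4 = 40
(ABC)_{33} = 0 + -8 + 40 = 32

32
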